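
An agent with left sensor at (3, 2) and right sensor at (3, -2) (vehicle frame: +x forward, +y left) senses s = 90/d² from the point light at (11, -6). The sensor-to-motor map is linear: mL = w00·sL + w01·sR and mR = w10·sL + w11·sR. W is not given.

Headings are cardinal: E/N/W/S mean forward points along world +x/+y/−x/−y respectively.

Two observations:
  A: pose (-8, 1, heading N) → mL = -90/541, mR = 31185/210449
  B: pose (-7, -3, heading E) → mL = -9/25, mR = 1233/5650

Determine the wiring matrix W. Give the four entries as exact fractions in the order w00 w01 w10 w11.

obs A: pose=(-8,1,N) → sL=90/541, sR=90/389, mL=-90/541, mR=31185/210449
obs B: pose=(-7,-3,E) → sL=9/25, sR=45/113, mL=-9/25, mR=1233/5650
sensor matrix S = [[90/541, 90/389], [9/25, 45/113]]; det S = -2026296/118903685
solve [mL_A; mL_B] = S·[w00; w01] and [mR_A; mR_B] = S·[w10; w11]:
  w00 = -1, w01 = 0, w10 = -1/2, w11 = 1

-1 0 -1/2 1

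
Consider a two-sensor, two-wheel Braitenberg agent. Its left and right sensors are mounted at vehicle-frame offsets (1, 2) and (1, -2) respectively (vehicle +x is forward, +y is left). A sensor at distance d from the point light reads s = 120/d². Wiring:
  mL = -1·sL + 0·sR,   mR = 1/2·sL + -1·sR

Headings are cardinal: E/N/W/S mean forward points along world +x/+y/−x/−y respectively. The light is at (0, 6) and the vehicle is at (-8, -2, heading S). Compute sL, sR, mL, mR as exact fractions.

left sensor world pos  = (-6, -3); dL² = 117
right sensor world pos = (-10, -3); dR² = 181
sL = 120/117 = 40/39
sR = 120/181 = 120/181
mL = -1·sL + 0·sR = -40/39
mR = 1/2·sL + -1·sR = -1060/7059

40/39 120/181 -40/39 -1060/7059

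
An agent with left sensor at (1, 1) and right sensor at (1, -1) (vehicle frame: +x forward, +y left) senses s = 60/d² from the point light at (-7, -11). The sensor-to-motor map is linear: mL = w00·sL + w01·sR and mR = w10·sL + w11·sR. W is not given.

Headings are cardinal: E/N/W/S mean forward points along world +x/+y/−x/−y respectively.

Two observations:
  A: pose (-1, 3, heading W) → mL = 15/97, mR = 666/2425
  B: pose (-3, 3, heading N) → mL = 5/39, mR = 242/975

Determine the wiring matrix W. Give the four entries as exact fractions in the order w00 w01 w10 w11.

1/2 0 1/2 1/2

obs A: pose=(-1,3,W) → sL=30/97, sR=6/25, mL=15/97, mR=666/2425
obs B: pose=(-3,3,N) → sL=10/39, sR=6/25, mL=5/39, mR=242/975
sensor matrix S = [[30/97, 6/25], [10/39, 6/25]]; det S = 16/1261
solve [mL_A; mL_B] = S·[w00; w01] and [mR_A; mR_B] = S·[w10; w11]:
  w00 = 1/2, w01 = 0, w10 = 1/2, w11 = 1/2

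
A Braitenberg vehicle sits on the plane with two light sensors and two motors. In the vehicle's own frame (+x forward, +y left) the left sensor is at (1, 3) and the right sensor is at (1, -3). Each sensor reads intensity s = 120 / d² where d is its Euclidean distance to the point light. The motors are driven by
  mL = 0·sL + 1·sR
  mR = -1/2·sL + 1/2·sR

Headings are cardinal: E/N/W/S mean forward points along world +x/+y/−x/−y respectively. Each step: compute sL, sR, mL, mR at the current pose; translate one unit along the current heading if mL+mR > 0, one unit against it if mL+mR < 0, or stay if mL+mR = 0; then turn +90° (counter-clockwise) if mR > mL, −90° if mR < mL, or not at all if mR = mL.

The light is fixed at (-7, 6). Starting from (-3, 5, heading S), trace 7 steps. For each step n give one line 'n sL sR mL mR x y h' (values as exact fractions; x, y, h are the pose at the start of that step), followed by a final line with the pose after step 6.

0 120/53 24 24 576/53 -3 5 S
1 60/17 12 12 72/17 -3 4 W
2 120 120/37 120/37 -2160/37 -4 4 N
3 15/2 30/13 30/13 -135/52 -4 3 E
4 120/41 120/17 120/17 1440/697 -5 3 S
5 12/5 60 60 144/5 -5 2 W
6 120/13 24/5 24/5 -144/65 -6 2 N
final -6 3 E

n=0: pose=(-3,5,S); sL=120/53, sR=24; mL=24, mR=576/53; mL+mR=1848/53 → advance +1; mR−mL=-696/53 → turn -1·90°
n=1: pose=(-3,4,W); sL=60/17, sR=12; mL=12, mR=72/17; mL+mR=276/17 → advance +1; mR−mL=-132/17 → turn -1·90°
n=2: pose=(-4,4,N); sL=120, sR=120/37; mL=120/37, mR=-2160/37; mL+mR=-2040/37 → advance -1; mR−mL=-2280/37 → turn -1·90°
n=3: pose=(-4,3,E); sL=15/2, sR=30/13; mL=30/13, mR=-135/52; mL+mR=-15/52 → advance -1; mR−mL=-255/52 → turn -1·90°
n=4: pose=(-5,3,S); sL=120/41, sR=120/17; mL=120/17, mR=1440/697; mL+mR=6360/697 → advance +1; mR−mL=-3480/697 → turn -1·90°
n=5: pose=(-5,2,W); sL=12/5, sR=60; mL=60, mR=144/5; mL+mR=444/5 → advance +1; mR−mL=-156/5 → turn -1·90°
n=6: pose=(-6,2,N); sL=120/13, sR=24/5; mL=24/5, mR=-144/65; mL+mR=168/65 → advance +1; mR−mL=-456/65 → turn -1·90°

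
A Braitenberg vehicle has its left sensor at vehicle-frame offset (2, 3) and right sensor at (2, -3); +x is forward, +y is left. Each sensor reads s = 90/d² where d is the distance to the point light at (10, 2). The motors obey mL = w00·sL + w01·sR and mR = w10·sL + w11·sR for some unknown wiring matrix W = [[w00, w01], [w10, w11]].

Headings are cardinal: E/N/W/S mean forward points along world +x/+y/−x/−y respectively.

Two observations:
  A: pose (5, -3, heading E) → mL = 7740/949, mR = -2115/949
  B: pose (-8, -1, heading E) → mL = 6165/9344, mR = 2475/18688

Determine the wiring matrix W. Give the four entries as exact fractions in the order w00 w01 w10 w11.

obs A: pose=(5,-3,E) → sL=90/13, sR=90/73, mL=7740/949, mR=-2115/949
obs B: pose=(-8,-1,E) → sL=45/128, sR=45/146, mL=6165/9344, mR=2475/18688
sensor matrix S = [[90/13, 90/73], [45/128, 45/146]]; det S = 103275/60736
solve [mL_A; mL_B] = S·[w00; w01] and [mR_A; mR_B] = S·[w10; w11]:
  w00 = 1, w01 = 1, w10 = -1/2, w11 = 1

1 1 -1/2 1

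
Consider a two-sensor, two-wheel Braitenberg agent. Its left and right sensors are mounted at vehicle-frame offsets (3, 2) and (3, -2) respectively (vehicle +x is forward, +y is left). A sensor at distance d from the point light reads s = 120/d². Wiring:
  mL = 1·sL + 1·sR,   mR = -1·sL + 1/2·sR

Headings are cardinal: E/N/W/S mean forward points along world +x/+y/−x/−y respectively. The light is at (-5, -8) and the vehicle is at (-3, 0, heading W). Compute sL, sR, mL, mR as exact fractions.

120/37 120/101 16560/3737 -9900/3737

left sensor world pos  = (-6, -2); dL² = 37
right sensor world pos = (-6, 2); dR² = 101
sL = 120/37 = 120/37
sR = 120/101 = 120/101
mL = 1·sL + 1·sR = 16560/3737
mR = -1·sL + 1/2·sR = -9900/3737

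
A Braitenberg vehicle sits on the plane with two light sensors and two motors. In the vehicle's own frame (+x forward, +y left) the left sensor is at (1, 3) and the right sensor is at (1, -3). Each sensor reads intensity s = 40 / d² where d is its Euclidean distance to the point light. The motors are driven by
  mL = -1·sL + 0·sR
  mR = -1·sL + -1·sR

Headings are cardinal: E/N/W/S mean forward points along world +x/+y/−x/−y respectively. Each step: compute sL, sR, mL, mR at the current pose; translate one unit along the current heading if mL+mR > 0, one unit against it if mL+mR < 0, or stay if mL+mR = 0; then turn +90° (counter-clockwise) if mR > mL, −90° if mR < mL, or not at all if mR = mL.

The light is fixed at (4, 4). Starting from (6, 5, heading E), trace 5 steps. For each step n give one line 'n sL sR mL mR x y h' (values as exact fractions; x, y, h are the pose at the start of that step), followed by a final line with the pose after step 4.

n=0: pose=(6,5,E); sL=8/5, sR=40/13; mL=-8/5, mR=-304/65; mL+mR=-408/65 → advance -1; mR−mL=-40/13 → turn -1·90°
n=1: pose=(5,5,S); sL=5/2, sR=10; mL=-5/2, mR=-25/2; mL+mR=-15 → advance -1; mR−mL=-10 → turn -1·90°
n=2: pose=(5,6,W); sL=40, sR=8/5; mL=-40, mR=-208/5; mL+mR=-408/5 → advance -1; mR−mL=-8/5 → turn -1·90°
n=3: pose=(6,6,N); sL=4, sR=20/17; mL=-4, mR=-88/17; mL+mR=-156/17 → advance -1; mR−mL=-20/17 → turn -1·90°
n=4: pose=(6,5,E); sL=8/5, sR=40/13; mL=-8/5, mR=-304/65; mL+mR=-408/65 → advance -1; mR−mL=-40/13 → turn -1·90°

0 8/5 40/13 -8/5 -304/65 6 5 E
1 5/2 10 -5/2 -25/2 5 5 S
2 40 8/5 -40 -208/5 5 6 W
3 4 20/17 -4 -88/17 6 6 N
4 8/5 40/13 -8/5 -304/65 6 5 E
final 5 5 S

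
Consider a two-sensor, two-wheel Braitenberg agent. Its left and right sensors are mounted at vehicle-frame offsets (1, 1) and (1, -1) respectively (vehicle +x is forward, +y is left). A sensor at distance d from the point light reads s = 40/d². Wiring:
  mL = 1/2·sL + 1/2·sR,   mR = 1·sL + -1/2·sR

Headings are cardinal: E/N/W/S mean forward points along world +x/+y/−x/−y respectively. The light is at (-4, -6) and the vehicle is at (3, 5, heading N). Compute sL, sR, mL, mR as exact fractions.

left sensor world pos  = (2, 6); dL² = 180
right sensor world pos = (4, 6); dR² = 208
sL = 40/180 = 2/9
sR = 40/208 = 5/26
mL = 1/2·sL + 1/2·sR = 97/468
mR = 1·sL + -1/2·sR = 59/468

2/9 5/26 97/468 59/468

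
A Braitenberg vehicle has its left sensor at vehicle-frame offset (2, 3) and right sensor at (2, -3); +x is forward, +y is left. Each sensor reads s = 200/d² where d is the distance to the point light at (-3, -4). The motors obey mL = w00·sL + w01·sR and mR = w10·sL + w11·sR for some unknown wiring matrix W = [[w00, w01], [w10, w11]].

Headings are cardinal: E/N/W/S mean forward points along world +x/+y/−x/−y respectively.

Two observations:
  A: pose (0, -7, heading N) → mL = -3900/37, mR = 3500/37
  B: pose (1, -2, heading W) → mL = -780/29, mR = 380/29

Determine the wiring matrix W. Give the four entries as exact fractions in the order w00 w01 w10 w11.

-1/2 -1 1/2 -1

obs A: pose=(0,-7,N) → sL=200, sR=200/37, mL=-3900/37, mR=3500/37
obs B: pose=(1,-2,W) → sL=40, sR=200/29, mL=-780/29, mR=380/29
sensor matrix S = [[200, 200/37], [40, 200/29]]; det S = 1248000/1073
solve [mL_A; mL_B] = S·[w00; w01] and [mR_A; mR_B] = S·[w10; w11]:
  w00 = -1/2, w01 = -1, w10 = 1/2, w11 = -1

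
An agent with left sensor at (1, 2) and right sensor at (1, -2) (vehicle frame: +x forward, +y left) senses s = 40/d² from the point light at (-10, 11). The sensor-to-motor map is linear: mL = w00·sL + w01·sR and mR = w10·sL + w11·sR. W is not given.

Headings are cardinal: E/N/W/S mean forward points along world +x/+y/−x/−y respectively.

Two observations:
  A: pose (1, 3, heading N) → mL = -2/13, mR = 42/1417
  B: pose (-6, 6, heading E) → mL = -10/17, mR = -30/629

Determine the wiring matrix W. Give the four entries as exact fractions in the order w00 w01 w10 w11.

obs A: pose=(1,3,N) → sL=4/13, sR=20/109, mL=-2/13, mR=42/1417
obs B: pose=(-6,6,E) → sL=20/17, sR=20/37, mL=-10/17, mR=-30/629
sensor matrix S = [[4/13, 20/109], [20/17, 20/37]]; det S = -44160/891293
solve [mL_A; mL_B] = S·[w00; w01] and [mR_A; mR_B] = S·[w10; w11]:
  w00 = -1/2, w01 = 0, w10 = -1/2, w11 = 1

-1/2 0 -1/2 1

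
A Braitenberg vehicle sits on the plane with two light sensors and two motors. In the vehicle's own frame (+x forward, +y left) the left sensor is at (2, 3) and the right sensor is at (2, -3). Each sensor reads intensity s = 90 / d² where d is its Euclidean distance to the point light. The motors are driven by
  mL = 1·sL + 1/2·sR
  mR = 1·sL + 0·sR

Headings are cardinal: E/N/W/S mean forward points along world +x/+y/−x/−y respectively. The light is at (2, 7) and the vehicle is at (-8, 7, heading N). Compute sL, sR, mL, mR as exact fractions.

left sensor world pos  = (-11, 9); dL² = 173
right sensor world pos = (-5, 9); dR² = 53
sL = 90/173 = 90/173
sR = 90/53 = 90/53
mL = 1·sL + 1/2·sR = 12555/9169
mR = 1·sL + 0·sR = 90/173

90/173 90/53 12555/9169 90/173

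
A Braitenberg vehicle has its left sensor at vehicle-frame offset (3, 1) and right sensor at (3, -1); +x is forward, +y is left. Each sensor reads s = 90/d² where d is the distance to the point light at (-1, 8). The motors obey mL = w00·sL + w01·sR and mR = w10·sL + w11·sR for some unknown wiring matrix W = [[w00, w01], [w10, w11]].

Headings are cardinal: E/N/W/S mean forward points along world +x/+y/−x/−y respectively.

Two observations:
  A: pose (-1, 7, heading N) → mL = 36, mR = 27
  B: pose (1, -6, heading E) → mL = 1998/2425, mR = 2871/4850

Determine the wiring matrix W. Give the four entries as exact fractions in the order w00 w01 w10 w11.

1 1 1/2 1

obs A: pose=(-1,7,N) → sL=18, sR=18, mL=36, mR=27
obs B: pose=(1,-6,E) → sL=45/97, sR=9/25, mL=1998/2425, mR=2871/4850
sensor matrix S = [[18, 18], [45/97, 9/25]]; det S = -4536/2425
solve [mL_A; mL_B] = S·[w00; w01] and [mR_A; mR_B] = S·[w10; w11]:
  w00 = 1, w01 = 1, w10 = 1/2, w11 = 1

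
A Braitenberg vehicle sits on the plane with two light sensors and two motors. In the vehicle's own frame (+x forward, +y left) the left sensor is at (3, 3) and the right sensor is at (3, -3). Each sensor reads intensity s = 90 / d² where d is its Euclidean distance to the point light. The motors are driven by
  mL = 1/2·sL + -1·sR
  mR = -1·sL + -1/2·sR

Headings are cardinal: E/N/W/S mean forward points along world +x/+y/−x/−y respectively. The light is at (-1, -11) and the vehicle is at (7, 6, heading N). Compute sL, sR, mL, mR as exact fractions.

18/85 90/521 -2961/44285 -13203/44285

left sensor world pos  = (4, 9); dL² = 425
right sensor world pos = (10, 9); dR² = 521
sL = 90/425 = 18/85
sR = 90/521 = 90/521
mL = 1/2·sL + -1·sR = -2961/44285
mR = -1·sL + -1/2·sR = -13203/44285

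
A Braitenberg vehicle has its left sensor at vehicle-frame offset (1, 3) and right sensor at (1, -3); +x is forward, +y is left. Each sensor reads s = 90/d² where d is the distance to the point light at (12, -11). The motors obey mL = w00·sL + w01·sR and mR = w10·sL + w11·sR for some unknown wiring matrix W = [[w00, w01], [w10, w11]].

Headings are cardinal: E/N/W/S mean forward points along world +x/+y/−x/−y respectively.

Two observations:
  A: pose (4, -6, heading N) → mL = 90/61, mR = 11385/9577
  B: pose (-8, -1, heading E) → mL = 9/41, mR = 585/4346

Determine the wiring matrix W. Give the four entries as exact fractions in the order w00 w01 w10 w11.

0 1 -1/2 1

obs A: pose=(4,-6,N) → sL=90/157, sR=90/61, mL=90/61, mR=11385/9577
obs B: pose=(-8,-1,E) → sL=9/53, sR=9/41, mL=9/41, mR=585/4346
sensor matrix S = [[90/157, 90/61], [9/53, 9/41]]; det S = -2595240/20810821
solve [mL_A; mL_B] = S·[w00; w01] and [mR_A; mR_B] = S·[w10; w11]:
  w00 = 0, w01 = 1, w10 = -1/2, w11 = 1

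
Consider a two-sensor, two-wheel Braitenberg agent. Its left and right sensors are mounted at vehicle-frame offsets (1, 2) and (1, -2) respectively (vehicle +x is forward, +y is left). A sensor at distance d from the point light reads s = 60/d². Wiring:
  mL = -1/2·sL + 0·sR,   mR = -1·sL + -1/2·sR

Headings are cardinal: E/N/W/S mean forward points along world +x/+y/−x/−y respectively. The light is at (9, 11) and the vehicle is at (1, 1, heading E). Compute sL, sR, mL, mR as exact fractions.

left sensor world pos  = (2, 3); dL² = 113
right sensor world pos = (2, -1); dR² = 193
sL = 60/113 = 60/113
sR = 60/193 = 60/193
mL = -1/2·sL + 0·sR = -30/113
mR = -1·sL + -1/2·sR = -14970/21809

60/113 60/193 -30/113 -14970/21809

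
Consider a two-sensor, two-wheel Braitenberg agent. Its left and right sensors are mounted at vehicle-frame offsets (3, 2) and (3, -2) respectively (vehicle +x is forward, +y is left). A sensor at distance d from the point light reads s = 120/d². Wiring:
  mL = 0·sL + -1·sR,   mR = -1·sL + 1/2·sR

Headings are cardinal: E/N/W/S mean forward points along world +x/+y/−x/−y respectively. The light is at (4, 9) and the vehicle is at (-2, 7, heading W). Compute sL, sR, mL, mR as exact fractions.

left sensor world pos  = (-5, 5); dL² = 97
right sensor world pos = (-5, 9); dR² = 81
sL = 120/97 = 120/97
sR = 120/81 = 40/27
mL = 0·sL + -1·sR = -40/27
mR = -1·sL + 1/2·sR = -1300/2619

120/97 40/27 -40/27 -1300/2619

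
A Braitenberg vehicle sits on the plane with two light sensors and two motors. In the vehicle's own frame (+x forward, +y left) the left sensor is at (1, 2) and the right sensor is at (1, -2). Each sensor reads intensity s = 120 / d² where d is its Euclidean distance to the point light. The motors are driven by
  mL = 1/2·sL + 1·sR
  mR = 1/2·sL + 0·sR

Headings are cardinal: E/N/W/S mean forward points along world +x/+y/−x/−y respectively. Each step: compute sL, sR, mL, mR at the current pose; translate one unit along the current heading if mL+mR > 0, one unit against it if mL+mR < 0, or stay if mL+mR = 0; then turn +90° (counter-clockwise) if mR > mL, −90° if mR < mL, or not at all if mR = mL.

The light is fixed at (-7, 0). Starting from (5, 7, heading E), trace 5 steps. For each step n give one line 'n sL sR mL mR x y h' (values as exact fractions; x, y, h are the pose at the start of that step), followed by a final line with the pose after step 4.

0 12/25 60/97 2082/2425 6/25 5 7 E
1 40/87 120/157 13580/13659 20/87 6 7 S
2 3/4 15/26 99/104 3/8 6 6 W
3 120/149 24/49 6516/7301 60/149 5 6 N
4 12/25 60/97 2082/2425 6/25 5 7 E
final 6 7 S

n=0: pose=(5,7,E); sL=12/25, sR=60/97; mL=2082/2425, mR=6/25; mL+mR=2664/2425 → advance +1; mR−mL=-60/97 → turn -1·90°
n=1: pose=(6,7,S); sL=40/87, sR=120/157; mL=13580/13659, mR=20/87; mL+mR=16720/13659 → advance +1; mR−mL=-120/157 → turn -1·90°
n=2: pose=(6,6,W); sL=3/4, sR=15/26; mL=99/104, mR=3/8; mL+mR=69/52 → advance +1; mR−mL=-15/26 → turn -1·90°
n=3: pose=(5,6,N); sL=120/149, sR=24/49; mL=6516/7301, mR=60/149; mL+mR=9456/7301 → advance +1; mR−mL=-24/49 → turn -1·90°
n=4: pose=(5,7,E); sL=12/25, sR=60/97; mL=2082/2425, mR=6/25; mL+mR=2664/2425 → advance +1; mR−mL=-60/97 → turn -1·90°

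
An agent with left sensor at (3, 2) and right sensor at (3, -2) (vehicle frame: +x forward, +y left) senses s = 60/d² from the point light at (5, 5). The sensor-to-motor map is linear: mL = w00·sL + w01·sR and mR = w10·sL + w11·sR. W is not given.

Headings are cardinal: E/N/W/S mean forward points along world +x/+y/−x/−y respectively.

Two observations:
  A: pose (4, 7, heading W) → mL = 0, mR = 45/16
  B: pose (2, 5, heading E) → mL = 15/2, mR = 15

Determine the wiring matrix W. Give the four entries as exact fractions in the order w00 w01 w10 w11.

obs A: pose=(4,7,W) → sL=15/4, sR=15/8, mL=0, mR=45/16
obs B: pose=(2,5,E) → sL=15, sR=15, mL=15/2, mR=15
sensor matrix S = [[15/4, 15/8], [15, 15]]; det S = 225/8
solve [mL_A; mL_B] = S·[w00; w01] and [mR_A; mR_B] = S·[w10; w11]:
  w00 = -1/2, w01 = 1, w10 = 1/2, w11 = 1/2

-1/2 1 1/2 1/2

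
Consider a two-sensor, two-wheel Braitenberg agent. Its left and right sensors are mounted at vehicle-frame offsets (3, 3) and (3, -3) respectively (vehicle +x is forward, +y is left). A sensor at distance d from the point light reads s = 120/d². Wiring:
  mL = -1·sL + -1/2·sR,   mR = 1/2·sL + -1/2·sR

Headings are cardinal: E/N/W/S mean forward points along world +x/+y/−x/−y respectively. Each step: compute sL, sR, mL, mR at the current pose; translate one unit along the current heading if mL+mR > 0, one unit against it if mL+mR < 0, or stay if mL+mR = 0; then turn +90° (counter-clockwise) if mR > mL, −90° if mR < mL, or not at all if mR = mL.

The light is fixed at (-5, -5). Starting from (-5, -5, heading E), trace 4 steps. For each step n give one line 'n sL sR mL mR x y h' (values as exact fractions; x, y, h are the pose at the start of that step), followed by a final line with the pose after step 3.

n=0: pose=(-5,-5,E); sL=20/3, sR=20/3; mL=-10, mR=0; mL+mR=-10 → advance -1; mR−mL=10 → turn +1·90°
n=1: pose=(-6,-5,N); sL=24/5, sR=120/13; mL=-612/65, mR=-144/65; mL+mR=-756/65 → advance -1; mR−mL=36/5 → turn +1·90°
n=2: pose=(-6,-6,W); sL=15/4, sR=6; mL=-27/4, mR=-9/8; mL+mR=-63/8 → advance -1; mR−mL=45/8 → turn +1·90°
n=3: pose=(-5,-6,S); sL=24/5, sR=24/5; mL=-36/5, mR=0; mL+mR=-36/5 → advance -1; mR−mL=36/5 → turn +1·90°

0 20/3 20/3 -10 0 -5 -5 E
1 24/5 120/13 -612/65 -144/65 -6 -5 N
2 15/4 6 -27/4 -9/8 -6 -6 W
3 24/5 24/5 -36/5 0 -5 -6 S
final -5 -5 E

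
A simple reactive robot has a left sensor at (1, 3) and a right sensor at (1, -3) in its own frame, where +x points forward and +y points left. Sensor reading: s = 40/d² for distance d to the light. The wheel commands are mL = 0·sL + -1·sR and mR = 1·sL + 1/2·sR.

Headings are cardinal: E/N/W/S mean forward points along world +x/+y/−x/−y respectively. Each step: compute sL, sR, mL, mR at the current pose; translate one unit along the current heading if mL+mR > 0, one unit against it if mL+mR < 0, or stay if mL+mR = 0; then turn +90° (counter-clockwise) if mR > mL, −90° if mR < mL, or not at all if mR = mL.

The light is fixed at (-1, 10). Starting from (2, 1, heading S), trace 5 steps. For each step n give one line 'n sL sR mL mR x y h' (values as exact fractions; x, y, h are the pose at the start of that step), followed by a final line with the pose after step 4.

0 5/17 2/5 -2/5 42/85 2 1 S
1 8/13 8/37 -8/37 348/481 2 0 E
2 20/41 4/13 -4/13 342/533 3 0 N
3 40/153 8/9 -8/9 12/17 3 1 W
4 10/41 5/13 -5/13 465/1066 4 1 S
final 4 0 E

n=0: pose=(2,1,S); sL=5/17, sR=2/5; mL=-2/5, mR=42/85; mL+mR=8/85 → advance +1; mR−mL=76/85 → turn +1·90°
n=1: pose=(2,0,E); sL=8/13, sR=8/37; mL=-8/37, mR=348/481; mL+mR=244/481 → advance +1; mR−mL=452/481 → turn +1·90°
n=2: pose=(3,0,N); sL=20/41, sR=4/13; mL=-4/13, mR=342/533; mL+mR=178/533 → advance +1; mR−mL=506/533 → turn +1·90°
n=3: pose=(3,1,W); sL=40/153, sR=8/9; mL=-8/9, mR=12/17; mL+mR=-28/153 → advance -1; mR−mL=244/153 → turn +1·90°
n=4: pose=(4,1,S); sL=10/41, sR=5/13; mL=-5/13, mR=465/1066; mL+mR=55/1066 → advance +1; mR−mL=875/1066 → turn +1·90°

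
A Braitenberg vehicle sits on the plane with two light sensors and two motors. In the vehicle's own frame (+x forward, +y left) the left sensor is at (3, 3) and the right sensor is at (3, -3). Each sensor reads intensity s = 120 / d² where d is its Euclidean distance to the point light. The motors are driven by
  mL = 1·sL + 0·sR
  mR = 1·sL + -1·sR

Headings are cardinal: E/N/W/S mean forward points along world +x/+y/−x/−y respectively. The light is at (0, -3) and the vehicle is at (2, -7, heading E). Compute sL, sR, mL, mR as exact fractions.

left sensor world pos  = (5, -4); dL² = 26
right sensor world pos = (5, -10); dR² = 74
sL = 120/26 = 60/13
sR = 120/74 = 60/37
mL = 1·sL + 0·sR = 60/13
mR = 1·sL + -1·sR = 1440/481

60/13 60/37 60/13 1440/481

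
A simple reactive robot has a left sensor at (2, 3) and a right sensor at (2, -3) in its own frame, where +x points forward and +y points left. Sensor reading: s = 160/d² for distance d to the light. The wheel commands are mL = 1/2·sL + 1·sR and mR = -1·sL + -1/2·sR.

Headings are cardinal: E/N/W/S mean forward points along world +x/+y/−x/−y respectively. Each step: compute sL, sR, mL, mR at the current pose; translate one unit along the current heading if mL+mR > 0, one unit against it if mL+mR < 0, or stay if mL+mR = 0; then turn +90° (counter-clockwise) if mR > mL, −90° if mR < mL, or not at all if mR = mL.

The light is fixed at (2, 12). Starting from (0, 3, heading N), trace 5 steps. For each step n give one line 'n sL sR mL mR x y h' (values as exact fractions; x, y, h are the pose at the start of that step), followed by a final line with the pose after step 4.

n=0: pose=(0,3,N); sL=80/37, sR=16/5; mL=792/185, mR=-696/185; mL+mR=96/185 → advance +1; mR−mL=-1488/185 → turn -1·90°
n=1: pose=(0,4,E); sL=32/5, sR=160/121; mL=2736/605, mR=-4272/605; mL+mR=-1536/605 → advance -1; mR−mL=-7008/605 → turn -1·90°
n=2: pose=(-1,4,S); sL=8/5, sR=20/17; mL=168/85, mR=-186/85; mL+mR=-18/85 → advance -1; mR−mL=-354/85 → turn -1·90°
n=3: pose=(-1,5,W); sL=32/25, sR=160/41; mL=4656/1025, mR=-3312/1025; mL+mR=1344/1025 → advance +1; mR−mL=-7968/1025 → turn -1·90°
n=4: pose=(-2,5,N); sL=80/37, sR=80/13; mL=3480/481, mR=-2520/481; mL+mR=960/481 → advance +1; mR−mL=-6000/481 → turn -1·90°

0 80/37 16/5 792/185 -696/185 0 3 N
1 32/5 160/121 2736/605 -4272/605 0 4 E
2 8/5 20/17 168/85 -186/85 -1 4 S
3 32/25 160/41 4656/1025 -3312/1025 -1 5 W
4 80/37 80/13 3480/481 -2520/481 -2 5 N
final -2 6 E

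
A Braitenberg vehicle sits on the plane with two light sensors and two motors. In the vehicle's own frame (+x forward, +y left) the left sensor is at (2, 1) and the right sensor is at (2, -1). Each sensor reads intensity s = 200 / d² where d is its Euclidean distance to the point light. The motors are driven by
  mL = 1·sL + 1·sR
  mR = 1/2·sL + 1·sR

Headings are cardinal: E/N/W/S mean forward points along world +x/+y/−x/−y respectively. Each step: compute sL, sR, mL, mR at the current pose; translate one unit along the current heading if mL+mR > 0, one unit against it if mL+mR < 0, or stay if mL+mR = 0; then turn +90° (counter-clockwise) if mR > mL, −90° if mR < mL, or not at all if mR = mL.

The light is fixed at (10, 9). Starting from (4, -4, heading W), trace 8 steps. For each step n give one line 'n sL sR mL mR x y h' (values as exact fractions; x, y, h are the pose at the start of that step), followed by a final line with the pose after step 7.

n=0: pose=(4,-4,W); sL=10/13, sR=25/26; mL=45/26, mR=35/26; mL+mR=40/13 → advance +1; mR−mL=-5/13 → turn -1·90°
n=1: pose=(3,-4,N); sL=40/37, sR=200/157; mL=13680/5809, mR=10540/5809; mL+mR=24220/5809 → advance +1; mR−mL=-20/37 → turn -1·90°
n=2: pose=(3,-3,E); sL=100/73, sR=100/97; mL=17000/7081, mR=12150/7081; mL+mR=29150/7081 → advance +1; mR−mL=-50/73 → turn -1·90°
n=3: pose=(4,-3,S); sL=200/221, sR=40/49; mL=18640/10829, mR=13740/10829; mL+mR=32380/10829 → advance +1; mR−mL=-100/221 → turn -1·90°
n=4: pose=(4,-4,W); sL=10/13, sR=25/26; mL=45/26, mR=35/26; mL+mR=40/13 → advance +1; mR−mL=-5/13 → turn -1·90°
n=5: pose=(3,-4,N); sL=40/37, sR=200/157; mL=13680/5809, mR=10540/5809; mL+mR=24220/5809 → advance +1; mR−mL=-20/37 → turn -1·90°
n=6: pose=(3,-3,E); sL=100/73, sR=100/97; mL=17000/7081, mR=12150/7081; mL+mR=29150/7081 → advance +1; mR−mL=-50/73 → turn -1·90°
n=7: pose=(4,-3,S); sL=200/221, sR=40/49; mL=18640/10829, mR=13740/10829; mL+mR=32380/10829 → advance +1; mR−mL=-100/221 → turn -1·90°

0 10/13 25/26 45/26 35/26 4 -4 W
1 40/37 200/157 13680/5809 10540/5809 3 -4 N
2 100/73 100/97 17000/7081 12150/7081 3 -3 E
3 200/221 40/49 18640/10829 13740/10829 4 -3 S
4 10/13 25/26 45/26 35/26 4 -4 W
5 40/37 200/157 13680/5809 10540/5809 3 -4 N
6 100/73 100/97 17000/7081 12150/7081 3 -3 E
7 200/221 40/49 18640/10829 13740/10829 4 -3 S
final 4 -4 W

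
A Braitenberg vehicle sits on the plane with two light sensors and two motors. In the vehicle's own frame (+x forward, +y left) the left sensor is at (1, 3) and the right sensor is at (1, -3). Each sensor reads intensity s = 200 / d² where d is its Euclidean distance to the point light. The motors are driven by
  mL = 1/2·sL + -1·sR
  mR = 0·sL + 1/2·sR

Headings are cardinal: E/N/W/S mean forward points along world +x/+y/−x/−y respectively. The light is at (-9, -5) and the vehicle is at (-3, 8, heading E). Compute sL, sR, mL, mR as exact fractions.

left sensor world pos  = (-2, 11); dL² = 305
right sensor world pos = (-2, 5); dR² = 149
sL = 200/305 = 40/61
sR = 200/149 = 200/149
mL = 1/2·sL + -1·sR = -9220/9089
mR = 0·sL + 1/2·sR = 100/149

40/61 200/149 -9220/9089 100/149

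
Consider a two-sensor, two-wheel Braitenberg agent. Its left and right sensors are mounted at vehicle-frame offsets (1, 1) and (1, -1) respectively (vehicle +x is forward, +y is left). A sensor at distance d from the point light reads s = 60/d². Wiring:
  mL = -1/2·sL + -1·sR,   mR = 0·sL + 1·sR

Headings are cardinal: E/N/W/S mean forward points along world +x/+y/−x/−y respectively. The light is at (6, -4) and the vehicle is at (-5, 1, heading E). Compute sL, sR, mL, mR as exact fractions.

left sensor world pos  = (-4, 2); dL² = 136
right sensor world pos = (-4, 0); dR² = 116
sL = 60/136 = 15/34
sR = 60/116 = 15/29
mL = -1/2·sL + -1·sR = -1455/1972
mR = 0·sL + 1·sR = 15/29

15/34 15/29 -1455/1972 15/29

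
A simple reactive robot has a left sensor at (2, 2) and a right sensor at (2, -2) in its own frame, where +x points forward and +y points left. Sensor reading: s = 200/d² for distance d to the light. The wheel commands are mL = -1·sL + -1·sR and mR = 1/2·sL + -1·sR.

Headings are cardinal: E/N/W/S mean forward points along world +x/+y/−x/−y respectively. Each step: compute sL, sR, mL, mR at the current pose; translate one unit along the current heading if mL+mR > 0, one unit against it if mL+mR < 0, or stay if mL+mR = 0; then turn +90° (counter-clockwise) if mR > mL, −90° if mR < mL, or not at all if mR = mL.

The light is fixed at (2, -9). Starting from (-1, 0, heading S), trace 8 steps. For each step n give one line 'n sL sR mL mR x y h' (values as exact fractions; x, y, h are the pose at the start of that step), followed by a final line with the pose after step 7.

0 4 100/37 -248/37 -26/37 -1 0 S
1 40/29 40/13 -1680/377 -900/377 -1 1 E
2 10/9 50/37 -820/333 -265/333 -2 1 N
3 40/17 200/157 -9680/2669 -260/2669 -2 0 W
4 4 100/37 -248/37 -26/37 -1 0 S
5 40/29 40/13 -1680/377 -900/377 -1 1 E
6 10/9 50/37 -820/333 -265/333 -2 1 N
7 40/17 200/157 -9680/2669 -260/2669 -2 0 W
final -1 0 S

n=0: pose=(-1,0,S); sL=4, sR=100/37; mL=-248/37, mR=-26/37; mL+mR=-274/37 → advance -1; mR−mL=6 → turn +1·90°
n=1: pose=(-1,1,E); sL=40/29, sR=40/13; mL=-1680/377, mR=-900/377; mL+mR=-2580/377 → advance -1; mR−mL=60/29 → turn +1·90°
n=2: pose=(-2,1,N); sL=10/9, sR=50/37; mL=-820/333, mR=-265/333; mL+mR=-1085/333 → advance -1; mR−mL=5/3 → turn +1·90°
n=3: pose=(-2,0,W); sL=40/17, sR=200/157; mL=-9680/2669, mR=-260/2669; mL+mR=-9940/2669 → advance -1; mR−mL=60/17 → turn +1·90°
n=4: pose=(-1,0,S); sL=4, sR=100/37; mL=-248/37, mR=-26/37; mL+mR=-274/37 → advance -1; mR−mL=6 → turn +1·90°
n=5: pose=(-1,1,E); sL=40/29, sR=40/13; mL=-1680/377, mR=-900/377; mL+mR=-2580/377 → advance -1; mR−mL=60/29 → turn +1·90°
n=6: pose=(-2,1,N); sL=10/9, sR=50/37; mL=-820/333, mR=-265/333; mL+mR=-1085/333 → advance -1; mR−mL=5/3 → turn +1·90°
n=7: pose=(-2,0,W); sL=40/17, sR=200/157; mL=-9680/2669, mR=-260/2669; mL+mR=-9940/2669 → advance -1; mR−mL=60/17 → turn +1·90°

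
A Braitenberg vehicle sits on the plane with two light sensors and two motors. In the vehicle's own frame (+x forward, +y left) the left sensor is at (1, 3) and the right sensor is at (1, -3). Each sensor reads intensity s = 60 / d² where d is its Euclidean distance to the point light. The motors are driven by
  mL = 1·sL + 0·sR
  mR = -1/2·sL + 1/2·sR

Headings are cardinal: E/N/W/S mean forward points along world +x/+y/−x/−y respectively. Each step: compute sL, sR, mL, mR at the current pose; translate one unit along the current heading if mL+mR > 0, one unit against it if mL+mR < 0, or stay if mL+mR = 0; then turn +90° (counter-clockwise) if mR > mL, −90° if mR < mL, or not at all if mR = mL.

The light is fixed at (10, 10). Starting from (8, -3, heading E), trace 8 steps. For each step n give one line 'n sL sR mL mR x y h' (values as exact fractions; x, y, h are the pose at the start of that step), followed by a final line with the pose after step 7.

0 60/101 60/257 60/101 -4680/25957 8 -3 E
1 3/10 15/53 3/10 -9/1060 9 -3 S
2 60/293 12/25 60/293 1008/7325 9 -4 W
3 30/97 6/17 30/97 36/1649 8 -4 N
4 60/101 60/257 60/101 -4680/25957 8 -3 E
5 3/10 15/53 3/10 -9/1060 9 -3 S
6 60/293 12/25 60/293 1008/7325 9 -4 W
7 30/97 6/17 30/97 36/1649 8 -4 N
final 8 -3 E

n=0: pose=(8,-3,E); sL=60/101, sR=60/257; mL=60/101, mR=-4680/25957; mL+mR=10740/25957 → advance +1; mR−mL=-20100/25957 → turn -1·90°
n=1: pose=(9,-3,S); sL=3/10, sR=15/53; mL=3/10, mR=-9/1060; mL+mR=309/1060 → advance +1; mR−mL=-327/1060 → turn -1·90°
n=2: pose=(9,-4,W); sL=60/293, sR=12/25; mL=60/293, mR=1008/7325; mL+mR=2508/7325 → advance +1; mR−mL=-492/7325 → turn -1·90°
n=3: pose=(8,-4,N); sL=30/97, sR=6/17; mL=30/97, mR=36/1649; mL+mR=546/1649 → advance +1; mR−mL=-474/1649 → turn -1·90°
n=4: pose=(8,-3,E); sL=60/101, sR=60/257; mL=60/101, mR=-4680/25957; mL+mR=10740/25957 → advance +1; mR−mL=-20100/25957 → turn -1·90°
n=5: pose=(9,-3,S); sL=3/10, sR=15/53; mL=3/10, mR=-9/1060; mL+mR=309/1060 → advance +1; mR−mL=-327/1060 → turn -1·90°
n=6: pose=(9,-4,W); sL=60/293, sR=12/25; mL=60/293, mR=1008/7325; mL+mR=2508/7325 → advance +1; mR−mL=-492/7325 → turn -1·90°
n=7: pose=(8,-4,N); sL=30/97, sR=6/17; mL=30/97, mR=36/1649; mL+mR=546/1649 → advance +1; mR−mL=-474/1649 → turn -1·90°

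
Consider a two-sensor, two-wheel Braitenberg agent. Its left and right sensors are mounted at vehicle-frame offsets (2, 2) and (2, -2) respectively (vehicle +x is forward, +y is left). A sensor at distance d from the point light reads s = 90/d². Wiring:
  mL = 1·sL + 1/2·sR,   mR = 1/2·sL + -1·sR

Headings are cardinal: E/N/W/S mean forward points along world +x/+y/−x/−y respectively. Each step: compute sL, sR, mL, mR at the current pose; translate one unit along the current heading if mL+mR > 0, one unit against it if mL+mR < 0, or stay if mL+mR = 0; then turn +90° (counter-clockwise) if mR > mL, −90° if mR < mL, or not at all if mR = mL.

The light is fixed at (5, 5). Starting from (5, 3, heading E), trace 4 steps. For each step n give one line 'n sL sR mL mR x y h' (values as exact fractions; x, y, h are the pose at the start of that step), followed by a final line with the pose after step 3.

n=0: pose=(5,3,E); sL=45/2, sR=9/2; mL=99/4, mR=27/4; mL+mR=63/2 → advance +1; mR−mL=-18 → turn -1·90°
n=1: pose=(6,3,S); sL=18/5, sR=90/17; mL=531/85, mR=-297/85; mL+mR=234/85 → advance +1; mR−mL=-828/85 → turn -1·90°
n=2: pose=(6,2,W); sL=45/13, sR=45; mL=675/26, mR=-1125/26; mL+mR=-225/13 → advance -1; mR−mL=-900/13 → turn -1·90°
n=3: pose=(7,2,N); sL=90, sR=90/17; mL=1575/17, mR=675/17; mL+mR=2250/17 → advance +1; mR−mL=-900/17 → turn -1·90°

0 45/2 9/2 99/4 27/4 5 3 E
1 18/5 90/17 531/85 -297/85 6 3 S
2 45/13 45 675/26 -1125/26 6 2 W
3 90 90/17 1575/17 675/17 7 2 N
final 7 3 E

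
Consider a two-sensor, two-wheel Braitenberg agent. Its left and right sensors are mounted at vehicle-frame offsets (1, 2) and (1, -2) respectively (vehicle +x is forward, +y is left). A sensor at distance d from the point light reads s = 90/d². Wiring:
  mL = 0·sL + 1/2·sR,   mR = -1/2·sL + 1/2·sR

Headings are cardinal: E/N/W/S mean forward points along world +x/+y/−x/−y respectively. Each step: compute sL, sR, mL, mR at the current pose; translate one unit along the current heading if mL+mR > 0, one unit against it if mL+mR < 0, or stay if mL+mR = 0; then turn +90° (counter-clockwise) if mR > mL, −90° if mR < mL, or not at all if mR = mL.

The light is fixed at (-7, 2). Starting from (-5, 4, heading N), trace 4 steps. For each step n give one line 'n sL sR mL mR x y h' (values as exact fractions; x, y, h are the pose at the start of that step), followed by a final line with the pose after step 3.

n=0: pose=(-5,4,N); sL=10, sR=18/5; mL=9/5, mR=-16/5; mL+mR=-7/5 → advance -1; mR−mL=-5 → turn -1·90°
n=1: pose=(-5,3,E); sL=5, sR=9; mL=9/2, mR=2; mL+mR=13/2 → advance +1; mR−mL=-5/2 → turn -1·90°
n=2: pose=(-4,3,S); sL=18/5, sR=90; mL=45, mR=216/5; mL+mR=441/5 → advance +1; mR−mL=-9/5 → turn -1·90°
n=3: pose=(-4,2,W); sL=45/4, sR=45/4; mL=45/8, mR=0; mL+mR=45/8 → advance +1; mR−mL=-45/8 → turn -1·90°

0 10 18/5 9/5 -16/5 -5 4 N
1 5 9 9/2 2 -5 3 E
2 18/5 90 45 216/5 -4 3 S
3 45/4 45/4 45/8 0 -4 2 W
final -5 2 N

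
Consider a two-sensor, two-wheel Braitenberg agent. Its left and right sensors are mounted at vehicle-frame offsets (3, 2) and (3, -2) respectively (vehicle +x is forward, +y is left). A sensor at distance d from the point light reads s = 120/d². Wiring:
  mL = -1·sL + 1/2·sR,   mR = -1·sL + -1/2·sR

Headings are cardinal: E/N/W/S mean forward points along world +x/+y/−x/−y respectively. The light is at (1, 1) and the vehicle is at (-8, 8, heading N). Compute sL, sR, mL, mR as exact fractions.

left sensor world pos  = (-10, 11); dL² = 221
right sensor world pos = (-6, 11); dR² = 149
sL = 120/221 = 120/221
sR = 120/149 = 120/149
mL = -1·sL + 1/2·sR = -4620/32929
mR = -1·sL + -1/2·sR = -31140/32929

120/221 120/149 -4620/32929 -31140/32929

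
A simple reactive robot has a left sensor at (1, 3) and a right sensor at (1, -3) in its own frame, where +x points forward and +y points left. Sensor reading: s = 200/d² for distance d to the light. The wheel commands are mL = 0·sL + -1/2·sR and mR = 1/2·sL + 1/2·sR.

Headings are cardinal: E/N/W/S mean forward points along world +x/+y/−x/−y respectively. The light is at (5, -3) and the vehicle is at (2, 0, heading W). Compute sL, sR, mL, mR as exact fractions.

25/2 50/13 -25/13 425/52

left sensor world pos  = (1, -3); dL² = 16
right sensor world pos = (1, 3); dR² = 52
sL = 200/16 = 25/2
sR = 200/52 = 50/13
mL = 0·sL + -1/2·sR = -25/13
mR = 1/2·sL + 1/2·sR = 425/52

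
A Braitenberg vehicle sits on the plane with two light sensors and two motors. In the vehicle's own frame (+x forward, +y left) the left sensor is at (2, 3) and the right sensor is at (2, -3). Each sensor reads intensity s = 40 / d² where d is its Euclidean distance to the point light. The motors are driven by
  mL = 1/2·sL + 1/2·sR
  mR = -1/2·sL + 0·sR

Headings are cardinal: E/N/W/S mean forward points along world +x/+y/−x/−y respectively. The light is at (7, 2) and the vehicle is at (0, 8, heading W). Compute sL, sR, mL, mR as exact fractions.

4/9 20/81 28/81 -2/9

left sensor world pos  = (-2, 5); dL² = 90
right sensor world pos = (-2, 11); dR² = 162
sL = 40/90 = 4/9
sR = 40/162 = 20/81
mL = 1/2·sL + 1/2·sR = 28/81
mR = -1/2·sL + 0·sR = -2/9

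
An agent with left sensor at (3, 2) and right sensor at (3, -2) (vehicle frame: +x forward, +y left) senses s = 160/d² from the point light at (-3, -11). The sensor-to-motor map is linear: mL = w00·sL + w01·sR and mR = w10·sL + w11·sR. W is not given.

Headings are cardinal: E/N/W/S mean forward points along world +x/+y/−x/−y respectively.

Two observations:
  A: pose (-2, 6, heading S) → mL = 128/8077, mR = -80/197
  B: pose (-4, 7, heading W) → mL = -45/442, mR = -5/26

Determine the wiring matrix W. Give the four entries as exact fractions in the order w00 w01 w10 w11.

-1/2 1/2 0 -1/2

obs A: pose=(-2,6,S) → sL=32/41, sR=160/197, mL=128/8077, mR=-80/197
obs B: pose=(-4,7,W) → sL=10/17, sR=5/13, mL=-45/442, mR=-5/26
sensor matrix S = [[32/41, 160/197], [10/17, 5/13]]; det S = -316960/1785017
solve [mL_A; mL_B] = S·[w00; w01] and [mR_A; mR_B] = S·[w10; w11]:
  w00 = -1/2, w01 = 1/2, w10 = 0, w11 = -1/2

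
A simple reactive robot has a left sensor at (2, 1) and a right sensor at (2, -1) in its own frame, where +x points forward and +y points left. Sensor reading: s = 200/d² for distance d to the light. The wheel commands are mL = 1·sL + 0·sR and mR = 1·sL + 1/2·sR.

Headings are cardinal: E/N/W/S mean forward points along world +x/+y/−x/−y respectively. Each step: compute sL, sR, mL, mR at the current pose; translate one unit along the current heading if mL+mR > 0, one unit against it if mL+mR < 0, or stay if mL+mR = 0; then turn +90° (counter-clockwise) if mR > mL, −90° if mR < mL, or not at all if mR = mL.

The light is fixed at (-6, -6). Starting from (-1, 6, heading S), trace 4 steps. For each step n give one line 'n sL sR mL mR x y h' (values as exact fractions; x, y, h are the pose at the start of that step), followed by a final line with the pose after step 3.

0 25/17 50/29 25/17 1150/493 -1 6 S
1 200/193 200/149 200/193 49100/28757 -1 5 E
2 100/97 100/109 100/97 15750/10573 0 5 N
3 200/137 40/37 200/137 10140/5069 0 6 W
final -1 6 S

n=0: pose=(-1,6,S); sL=25/17, sR=50/29; mL=25/17, mR=1150/493; mL+mR=1875/493 → advance +1; mR−mL=25/29 → turn +1·90°
n=1: pose=(-1,5,E); sL=200/193, sR=200/149; mL=200/193, mR=49100/28757; mL+mR=78900/28757 → advance +1; mR−mL=100/149 → turn +1·90°
n=2: pose=(0,5,N); sL=100/97, sR=100/109; mL=100/97, mR=15750/10573; mL+mR=26650/10573 → advance +1; mR−mL=50/109 → turn +1·90°
n=3: pose=(0,6,W); sL=200/137, sR=40/37; mL=200/137, mR=10140/5069; mL+mR=17540/5069 → advance +1; mR−mL=20/37 → turn +1·90°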